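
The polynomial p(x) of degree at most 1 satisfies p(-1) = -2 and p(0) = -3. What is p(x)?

p(x) = -x - 3

Write p(x) = ax + b. Substituting each data point gives a linear system:
  -a + b = -2
  b = -3
Solving the system yields a = -1, b = -3.
So p(x) = -x - 3.
Check: p(0) = -3. ✓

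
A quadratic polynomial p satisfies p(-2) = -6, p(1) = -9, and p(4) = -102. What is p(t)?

Write p(t) = at^2 + bt + c. Substituting each data point gives a linear system:
  4a - 2b + c = -6
  a + b + c = -9
  16a + 4b + c = -102
Solving the system yields a = -5, b = -6, c = 2.
So p(t) = -5t² - 6t + 2.
Check: p(1) = -9. ✓

p(t) = -5t^2 - 6t + 2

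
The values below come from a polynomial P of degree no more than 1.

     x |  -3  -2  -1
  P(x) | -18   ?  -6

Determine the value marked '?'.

-12

The 2 known points determine the degree-1 polynomial uniquely.
Write P(x) = ax + b. Substituting each data point gives a linear system:
  -3a + b = -18
  -a + b = -6
Solving the system yields a = 6, b = 0.
So P(x) = 6x.
Then P(-2) = -12.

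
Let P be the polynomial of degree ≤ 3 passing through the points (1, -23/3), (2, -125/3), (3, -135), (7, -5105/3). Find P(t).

Write P(t) = at^3 + bt^2 + ct + d. Substituting each data point gives a linear system:
  a + b + c + d = -23/3
  8a + 4b + 2c + d = -125/3
  27a + 9b + 3c + d = -135
  343a + 49b + 7c + d = -5105/3
Solving the system yields a = -5, b = 1/3, c = 0, d = -3.
So P(t) = -5t³ + (1/3)t² - 3.
Check: P(3) = -135. ✓

P(t) = -5t^3 + (1/3)t^2 - 3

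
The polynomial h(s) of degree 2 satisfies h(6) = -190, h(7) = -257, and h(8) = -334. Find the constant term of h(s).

Write h(s) = as^2 + bs + c. Substituting each data point gives a linear system:
  36a + 6b + c = -190
  49a + 7b + c = -257
  64a + 8b + c = -334
Solving the system yields a = -5, b = -2, c = 2.
So h(s) = -5s² - 2s + 2.
The constant term is 2.

2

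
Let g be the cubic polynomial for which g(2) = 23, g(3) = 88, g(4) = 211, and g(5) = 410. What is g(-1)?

Forward differences of the values at u = 2, 3, 4, 5:
  g  : 23  88  211  410
  Δ  : 65  123  199
  Δ^2: 58  76
  Δ^3: 18
The third differences are constant, confirming degree 3.
Interpolating (Newton forward form) and evaluating at u = -1 gives g(-1) = -4.

-4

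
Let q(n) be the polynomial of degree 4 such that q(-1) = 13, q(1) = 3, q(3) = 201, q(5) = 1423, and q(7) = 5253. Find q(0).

3

Using the Lagrange interpolation formula with nodes -1, 1, 3, 5, 7:
  L_0(n) = (n - 1)(n - 3)(n - 5)(n - 7) / 384
  L_1(n) = (n + 1)(n - 3)(n - 5)(n - 7) / -96
  L_2(n) = (n + 1)(n - 1)(n - 5)(n - 7) / 64
  L_3(n) = (n + 1)(n - 1)(n - 3)(n - 7) / -96
  L_4(n) = (n + 1)(n - 1)(n - 3)(n - 5) / 384
Then q(n) = 13·L_0(n) + 3·L_1(n) + 201·L_2(n) + 1423·L_3(n) + 5253·L_4(n).
Expanding and collecting terms gives q(n) = 2n⁴ + n³ + 3n² - 6n + 3.
Evaluating at n = 0: q(0) = 3.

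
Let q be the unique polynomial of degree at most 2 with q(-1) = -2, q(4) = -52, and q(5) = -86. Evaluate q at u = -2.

-16

Write q(u) = au^2 + bu + c. Substituting each data point gives a linear system:
  a - b + c = -2
  16a + 4b + c = -52
  25a + 5b + c = -86
Solving the system yields a = -4, b = 2, c = 4.
So q(u) = -4u² + 2u + 4.
Then q(-2) = -16.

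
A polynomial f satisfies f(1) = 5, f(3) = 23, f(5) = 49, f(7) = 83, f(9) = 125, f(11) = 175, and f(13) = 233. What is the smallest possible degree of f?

2

Forward differences of the values at n = 1, 3, 5, 7, 9, 11, 13:
  f  : 5  23  49  83  125  175  233
  Δ  : 18  26  34  42  50  58
  Δ^2: 8  8  8  8  8
  Δ^3: 0  0  0  0
  Δ^4: 0  0  0
  Δ^5: 0  0
  Δ^6: 0
The second differences are constant (8) and nonzero, while all higher differences vanish, so the minimal degree is 2.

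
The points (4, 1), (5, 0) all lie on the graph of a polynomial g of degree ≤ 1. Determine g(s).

Using the Lagrange interpolation formula with nodes 4, 5:
  L_0(s) = (s - 5) / -1
  L_1(s) = (s - 4) / 1
Then g(s) = 1·L_0(s) + 0·L_1(s).
Expanding and collecting terms gives g(s) = -s + 5.
Check: g(5) = 0. ✓

g(s) = -s + 5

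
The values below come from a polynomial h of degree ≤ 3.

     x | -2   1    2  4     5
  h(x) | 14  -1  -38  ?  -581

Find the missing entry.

-304

The 4 known points determine the degree-3 polynomial uniquely.
Write h(x) = ax^3 + bx^2 + cx + d. Substituting each data point gives a linear system:
  -8a + 4b - 2c + d = 14
  a + b + c + d = -1
  8a + 4b + 2c + d = -38
  125a + 25b + 5c + d = -581
Solving the system yields a = -4, b = -4, c = 3, d = 4.
So h(x) = -4x^3 - 4x^2 + 3x + 4.
Then h(4) = -304.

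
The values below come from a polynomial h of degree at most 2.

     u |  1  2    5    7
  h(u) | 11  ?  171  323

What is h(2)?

33

The 3 known points determine the degree-2 polynomial uniquely.
Write h(u) = au^2 + bu + c. Substituting each data point gives a linear system:
  a + b + c = 11
  25a + 5b + c = 171
  49a + 7b + c = 323
Solving the system yields a = 6, b = 4, c = 1.
So h(u) = 6u² + 4u + 1.
Then h(2) = 33.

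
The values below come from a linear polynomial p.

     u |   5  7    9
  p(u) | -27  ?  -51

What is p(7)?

-39

The 2 known points determine the degree-1 polynomial uniquely.
Write p(u) = au + b. Substituting each data point gives a linear system:
  5a + b = -27
  9a + b = -51
Solving the system yields a = -6, b = 3.
So p(u) = -6u + 3.
Then p(7) = -39.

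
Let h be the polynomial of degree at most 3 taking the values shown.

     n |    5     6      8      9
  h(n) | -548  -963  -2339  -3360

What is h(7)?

-1550

Write h(n) = an^3 + bn^2 + cn + d. Substituting each data point gives a linear system:
  125a + 25b + 5c + d = -548
  216a + 36b + 6c + d = -963
  512a + 64b + 8c + d = -2339
  729a + 81b + 9c + d = -3360
Solving the system yields a = -5, b = 4, c = -4, d = -3.
So h(n) = -5n^3 + 4n^2 - 4n - 3.
Then h(7) = -1550.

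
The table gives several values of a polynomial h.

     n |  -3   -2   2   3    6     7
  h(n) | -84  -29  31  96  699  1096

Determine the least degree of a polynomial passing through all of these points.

Divided differences on the nodes -3, -2, 2, 3, 6, 7:
  order 0: -84  -29  31  96  699  1096
  order 1: 55  15  65  201  397
  order 2: -8  10  34  49
  order 3: 3  3  3
  order 4: 0  0
  order 5: 0
The order-3 divided differences are all 3 (nonzero) and every higher order vanishes, so the data lies on a polynomial of degree exactly 3.

3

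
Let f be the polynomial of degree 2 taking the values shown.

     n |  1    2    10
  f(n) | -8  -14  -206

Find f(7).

Using the Lagrange interpolation formula with nodes 1, 2, 10:
  L_0(n) = (n - 2)(n - 10) / 9
  L_1(n) = (n - 1)(n - 10) / -8
  L_2(n) = (n - 1)(n - 2) / 72
Then f(n) = -8·L_0(n) - 14·L_1(n) - 206·L_2(n).
Expanding and collecting terms gives f(n) = -2n^2 - 6.
Evaluating at n = 7: f(7) = -104.

-104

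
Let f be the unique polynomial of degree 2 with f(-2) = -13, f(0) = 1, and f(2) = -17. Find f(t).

f(t) = -4t^2 - t + 1

Using the Lagrange interpolation formula with nodes -2, 0, 2:
  L_0(t) = t(t - 2) / 8
  L_1(t) = (t + 2)(t - 2) / -4
  L_2(t) = (t + 2)t / 8
Then f(t) = -13·L_0(t) + 1·L_1(t) - 17·L_2(t).
Expanding and collecting terms gives f(t) = -4t² - t + 1.
Check: f(0) = 1. ✓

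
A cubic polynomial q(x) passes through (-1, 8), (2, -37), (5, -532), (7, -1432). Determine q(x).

q(x) = -4x^3 - x^2 - 2x + 3

Using the Lagrange interpolation formula with nodes -1, 2, 5, 7:
  L_0(x) = (x - 2)(x - 5)(x - 7) / -144
  L_1(x) = (x + 1)(x - 5)(x - 7) / 45
  L_2(x) = (x + 1)(x - 2)(x - 7) / -36
  L_3(x) = (x + 1)(x - 2)(x - 5) / 80
Then q(x) = 8·L_0(x) - 37·L_1(x) - 532·L_2(x) - 1432·L_3(x).
Expanding and collecting terms gives q(x) = -4x³ - x² - 2x + 3.
Check: q(5) = -532. ✓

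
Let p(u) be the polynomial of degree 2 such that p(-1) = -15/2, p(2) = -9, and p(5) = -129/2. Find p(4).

-40

Write p(u) = au^2 + bu + c. Substituting each data point gives a linear system:
  a - b + c = -15/2
  4a + 2b + c = -9
  25a + 5b + c = -129/2
Solving the system yields a = -3, b = 5/2, c = -2.
So p(u) = -3u² + (5/2)u - 2.
Then p(4) = -40.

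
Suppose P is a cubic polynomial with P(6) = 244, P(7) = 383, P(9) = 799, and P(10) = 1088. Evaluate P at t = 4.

74

Using the Lagrange interpolation formula with nodes 6, 7, 9, 10:
  L_0(t) = (t - 7)(t - 9)(t - 10) / -12
  L_1(t) = (t - 6)(t - 9)(t - 10) / 6
  L_2(t) = (t - 6)(t - 7)(t - 10) / -6
  L_3(t) = (t - 6)(t - 7)(t - 9) / 12
Then P(t) = 244·L_0(t) + 383·L_1(t) + 799·L_2(t) + 1088·L_3(t).
Expanding and collecting terms gives P(t) = t^3 + t^2 - t - 2.
Evaluating at t = 4: P(4) = 74.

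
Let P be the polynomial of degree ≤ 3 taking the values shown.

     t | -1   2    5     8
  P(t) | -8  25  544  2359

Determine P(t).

P(t) = 5t^3 - 3t^2 - t - 1

Write P(t) = at^3 + bt^2 + ct + d. Substituting each data point gives a linear system:
  -a + b - c + d = -8
  8a + 4b + 2c + d = 25
  125a + 25b + 5c + d = 544
  512a + 64b + 8c + d = 2359
Solving the system yields a = 5, b = -3, c = -1, d = -1.
So P(t) = 5t^3 - 3t^2 - t - 1.
Check: P(-1) = -8. ✓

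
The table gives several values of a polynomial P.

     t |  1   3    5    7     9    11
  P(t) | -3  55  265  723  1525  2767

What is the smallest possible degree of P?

Forward differences of the values at t = 1, 3, 5, 7, 9, 11:
  P  : -3  55  265  723  1525  2767
  Δ  : 58  210  458  802  1242
  Δ^2: 152  248  344  440
  Δ^3: 96  96  96
  Δ^4: 0  0
  Δ^5: 0
The third differences are constant (96) and nonzero, while all higher differences vanish, so the minimal degree is 3.

3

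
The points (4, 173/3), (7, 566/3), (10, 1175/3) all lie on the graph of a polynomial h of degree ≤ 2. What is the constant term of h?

Write h(u) = au^2 + bu + c. Substituting each data point gives a linear system:
  16a + 4b + c = 173/3
  49a + 7b + c = 566/3
  100a + 10b + c = 1175/3
Solving the system yields a = 4, b = -1/3, c = -5.
So h(u) = 4u^2 - (1/3)u - 5.
The constant term is -5.

-5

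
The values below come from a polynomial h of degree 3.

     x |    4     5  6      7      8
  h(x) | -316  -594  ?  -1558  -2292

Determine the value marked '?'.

-1000

The 4 known points determine the degree-3 polynomial uniquely.
Write h(x) = ax^3 + bx^2 + cx + d. Substituting each data point gives a linear system:
  64a + 16b + 4c + d = -316
  125a + 25b + 5c + d = -594
  343a + 49b + 7c + d = -1558
  512a + 64b + 8c + d = -2292
Solving the system yields a = -4, b = -4, c = 2, d = -4.
So h(x) = -4x^3 - 4x^2 + 2x - 4.
Then h(6) = -1000.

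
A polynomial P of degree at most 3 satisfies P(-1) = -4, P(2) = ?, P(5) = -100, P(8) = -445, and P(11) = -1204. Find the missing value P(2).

The 4 known points determine the degree-3 polynomial uniquely.
Write P(u) = au^3 + bu^2 + cu + d. Substituting each data point gives a linear system:
  -a + b - c + d = -4
  125a + 25b + 5c + d = -100
  512a + 64b + 8c + d = -445
  1331a + 121b + 11c + d = -1204
Solving the system yields a = -1, b = 1, c = 1, d = -5.
So P(u) = -u^3 + u^2 + u - 5.
Then P(2) = -7.

-7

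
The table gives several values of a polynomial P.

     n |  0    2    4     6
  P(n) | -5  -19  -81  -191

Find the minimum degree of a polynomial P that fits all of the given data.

Forward differences of the values at n = 0, 2, 4, 6:
  P  : -5  -19  -81  -191
  Δ  : -14  -62  -110
  Δ^2: -48  -48
  Δ^3: 0
The second differences are constant (-48) and nonzero, while all higher differences vanish, so the minimal degree is 2.

2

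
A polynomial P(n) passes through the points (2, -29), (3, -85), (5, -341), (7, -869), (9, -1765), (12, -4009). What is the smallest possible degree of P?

3

Divided differences on the nodes 2, 3, 5, 7, 9, 12:
  order 0: -29  -85  -341  -869  -1765  -4009
  order 1: -56  -128  -264  -448  -748
  order 2: -24  -34  -46  -60
  order 3: -2  -2  -2
  order 4: 0  0
  order 5: 0
The order-3 divided differences are all -2 (nonzero) and every higher order vanishes, so the data lies on a polynomial of degree exactly 3.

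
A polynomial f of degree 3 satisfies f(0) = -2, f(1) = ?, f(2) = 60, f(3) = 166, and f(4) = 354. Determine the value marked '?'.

On equispaced nodes a degree-3 polynomial has vanishing fourth forward difference, so
  f(0) - 4·f(1) + 6·f(2) - 4·f(3) + f(4) = 0.
Substituting the known values and solving for f(1):
  -4·f(1) = -48
  f(1) = 12.

12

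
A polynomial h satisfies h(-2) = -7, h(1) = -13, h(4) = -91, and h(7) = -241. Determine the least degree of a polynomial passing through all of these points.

Forward differences of the values at n = -2, 1, 4, 7:
  h  : -7  -13  -91  -241
  Δ  : -6  -78  -150
  Δ^2: -72  -72
  Δ^3: 0
The second differences are constant (-72) and nonzero, while all higher differences vanish, so the minimal degree is 2.

2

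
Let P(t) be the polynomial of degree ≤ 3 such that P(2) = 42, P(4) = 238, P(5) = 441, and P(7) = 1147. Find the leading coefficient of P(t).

Write P(t) = at^3 + bt^2 + ct + d. Substituting each data point gives a linear system:
  8a + 4b + 2c + d = 42
  64a + 16b + 4c + d = 238
  125a + 25b + 5c + d = 441
  343a + 49b + 7c + d = 1147
Solving the system yields a = 3, b = 2, c = 2, d = 6.
So P(t) = 3t^3 + 2t^2 + 2t + 6.
The leading coefficient is 3.

3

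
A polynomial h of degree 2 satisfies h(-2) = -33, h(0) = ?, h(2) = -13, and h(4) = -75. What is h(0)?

1

The 3 known points determine the degree-2 polynomial uniquely.
Write h(t) = at^2 + bt + c. Substituting each data point gives a linear system:
  4a - 2b + c = -33
  4a + 2b + c = -13
  16a + 4b + c = -75
Solving the system yields a = -6, b = 5, c = 1.
So h(t) = -6t^2 + 5t + 1.
Then h(0) = 1.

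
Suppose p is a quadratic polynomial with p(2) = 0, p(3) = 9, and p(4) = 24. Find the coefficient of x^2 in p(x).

Write p(x) = ax^2 + bx + c. Substituting each data point gives a linear system:
  4a + 2b + c = 0
  9a + 3b + c = 9
  16a + 4b + c = 24
Solving the system yields a = 3, b = -6, c = 0.
So p(x) = 3x² - 6x.
The leading coefficient is 3.

3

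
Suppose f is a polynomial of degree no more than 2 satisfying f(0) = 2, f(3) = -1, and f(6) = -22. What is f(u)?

Write f(u) = au^2 + bu + c. Substituting each data point gives a linear system:
  c = 2
  9a + 3b + c = -1
  36a + 6b + c = -22
Solving the system yields a = -1, b = 2, c = 2.
So f(u) = -u^2 + 2u + 2.
Check: f(0) = 2. ✓

f(u) = -u^2 + 2u + 2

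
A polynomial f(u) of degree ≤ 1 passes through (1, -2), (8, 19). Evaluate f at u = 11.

28

Write f(u) = au + b. Substituting each data point gives a linear system:
  a + b = -2
  8a + b = 19
Solving the system yields a = 3, b = -5.
So f(u) = 3u - 5.
Then f(11) = 28.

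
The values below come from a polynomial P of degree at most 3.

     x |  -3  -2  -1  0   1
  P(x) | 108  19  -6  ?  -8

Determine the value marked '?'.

-3

On equispaced nodes a degree-3 polynomial has vanishing fourth forward difference, so
  P(-3) - 4·P(-2) + 6·P(-1) - 4·P(0) + P(1) = 0.
Substituting the known values and solving for P(0):
  -4·P(0) = 12
  P(0) = -3.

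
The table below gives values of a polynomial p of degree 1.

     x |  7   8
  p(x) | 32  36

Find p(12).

Write p(x) = ax + b. Substituting each data point gives a linear system:
  7a + b = 32
  8a + b = 36
Solving the system yields a = 4, b = 4.
So p(x) = 4x + 4.
Then p(12) = 52.

52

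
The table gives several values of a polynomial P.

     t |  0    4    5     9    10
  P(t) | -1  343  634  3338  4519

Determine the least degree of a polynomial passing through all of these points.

Divided differences on the nodes 0, 4, 5, 9, 10:
  order 0: -1  343  634  3338  4519
  order 1: 86  291  676  1181
  order 2: 41  77  101
  order 3: 4  4
  order 4: 0
The order-3 divided differences are all 4 (nonzero) and every higher order vanishes, so the data lies on a polynomial of degree exactly 3.

3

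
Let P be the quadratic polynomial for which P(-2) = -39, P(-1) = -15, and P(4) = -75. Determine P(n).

Using the Lagrange interpolation formula with nodes -2, -1, 4:
  L_0(n) = (n + 1)(n - 4) / 6
  L_1(n) = (n + 2)(n - 4) / -5
  L_2(n) = (n + 2)(n + 1) / 30
Then P(n) = -39·L_0(n) - 15·L_1(n) - 75·L_2(n).
Expanding and collecting terms gives P(n) = -6n² + 6n - 3.
Check: P(-2) = -39. ✓

P(n) = -6n^2 + 6n - 3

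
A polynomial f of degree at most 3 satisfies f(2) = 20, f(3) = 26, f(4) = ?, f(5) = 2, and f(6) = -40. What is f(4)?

On equispaced nodes a degree-3 polynomial has vanishing fourth forward difference, so
  f(2) - 4·f(3) + 6·f(4) - 4·f(5) + f(6) = 0.
Substituting the known values and solving for f(4):
  6·f(4) = 132
  f(4) = 22.

22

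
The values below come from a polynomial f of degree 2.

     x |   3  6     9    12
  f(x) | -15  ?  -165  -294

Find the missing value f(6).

-72

The 3 known points determine the degree-2 polynomial uniquely.
Write f(x) = ax^2 + bx + c. Substituting each data point gives a linear system:
  9a + 3b + c = -15
  81a + 9b + c = -165
  144a + 12b + c = -294
Solving the system yields a = -2, b = -1, c = 6.
So f(x) = -2x^2 - x + 6.
Then f(6) = -72.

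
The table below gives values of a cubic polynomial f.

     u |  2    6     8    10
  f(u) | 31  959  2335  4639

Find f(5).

544

Using the Lagrange interpolation formula with nodes 2, 6, 8, 10:
  L_0(u) = (u - 6)(u - 8)(u - 10) / -192
  L_1(u) = (u - 2)(u - 8)(u - 10) / 32
  L_2(u) = (u - 2)(u - 6)(u - 10) / -24
  L_3(u) = (u - 2)(u - 6)(u - 8) / 64
Then f(u) = 31·L_0(u) + 959·L_1(u) + 2335·L_2(u) + 4639·L_3(u).
Expanding and collecting terms gives f(u) = 5u³ - 4u² + 4u - 1.
Evaluating at u = 5: f(5) = 544.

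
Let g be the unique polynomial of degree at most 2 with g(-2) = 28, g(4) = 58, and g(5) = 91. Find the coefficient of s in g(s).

Write g(s) = as^2 + bs + c. Substituting each data point gives a linear system:
  4a - 2b + c = 28
  16a + 4b + c = 58
  25a + 5b + c = 91
Solving the system yields a = 4, b = -3, c = 6.
So g(s) = 4s² - 3s + 6.
The coefficient of s is -3.

-3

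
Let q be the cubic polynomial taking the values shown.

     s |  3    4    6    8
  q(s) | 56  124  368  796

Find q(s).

q(s) = s^3 + 5s^2 - 4s - 4

Write q(s) = as^3 + bs^2 + cs + d. Substituting each data point gives a linear system:
  27a + 9b + 3c + d = 56
  64a + 16b + 4c + d = 124
  216a + 36b + 6c + d = 368
  512a + 64b + 8c + d = 796
Solving the system yields a = 1, b = 5, c = -4, d = -4.
So q(s) = s^3 + 5s^2 - 4s - 4.
Check: q(3) = 56. ✓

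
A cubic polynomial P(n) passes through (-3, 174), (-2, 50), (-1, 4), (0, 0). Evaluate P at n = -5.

Forward differences of the values at n = -3, -2, -1, 0:
  P  : 174  50  4  0
  Δ  : -124  -46  -4
  Δ^2: 78  42
  Δ^3: -36
The third differences are constant, confirming degree 3.
Interpolating (Newton forward form) and evaluating at n = -5 gives P(-5) = 800.

800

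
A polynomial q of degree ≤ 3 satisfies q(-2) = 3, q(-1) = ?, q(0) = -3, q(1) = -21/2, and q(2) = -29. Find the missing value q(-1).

-1/2

The 4 known points determine the degree-3 polynomial uniquely.
Write q(x) = ax^3 + bx^2 + cx + d. Substituting each data point gives a linear system:
  -8a + 4b - 2c + d = 3
  d = -3
  a + b + c + d = -21/2
  8a + 4b + 2c + d = -29
Solving the system yields a = -1, b = -5/2, c = -4, d = -3.
So q(x) = -x^3 - (5/2)x^2 - 4x - 3.
Then q(-1) = -1/2.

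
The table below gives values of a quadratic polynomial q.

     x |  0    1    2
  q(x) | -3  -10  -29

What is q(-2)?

-25

Write q(x) = ax^2 + bx + c. Substituting each data point gives a linear system:
  c = -3
  a + b + c = -10
  4a + 2b + c = -29
Solving the system yields a = -6, b = -1, c = -3.
So q(x) = -6x^2 - x - 3.
Then q(-2) = -25.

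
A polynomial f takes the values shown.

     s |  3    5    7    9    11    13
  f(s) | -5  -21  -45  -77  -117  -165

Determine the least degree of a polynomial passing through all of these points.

Forward differences of the values at s = 3, 5, 7, 9, 11, 13:
  f  : -5  -21  -45  -77  -117  -165
  Δ  : -16  -24  -32  -40  -48
  Δ^2: -8  -8  -8  -8
  Δ^3: 0  0  0
  Δ^4: 0  0
  Δ^5: 0
The second differences are constant (-8) and nonzero, while all higher differences vanish, so the minimal degree is 2.

2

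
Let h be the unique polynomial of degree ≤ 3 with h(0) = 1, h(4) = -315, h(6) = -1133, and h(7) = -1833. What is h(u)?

h(u) = -6u^3 + 5u^2 - 3u + 1

Using the Lagrange interpolation formula with nodes 0, 4, 6, 7:
  L_0(u) = (u - 4)(u - 6)(u - 7) / -168
  L_1(u) = u(u - 6)(u - 7) / 24
  L_2(u) = u(u - 4)(u - 7) / -12
  L_3(u) = u(u - 4)(u - 6) / 21
Then h(u) = 1·L_0(u) - 315·L_1(u) - 1133·L_2(u) - 1833·L_3(u).
Expanding and collecting terms gives h(u) = -6u³ + 5u² - 3u + 1.
Check: h(4) = -315. ✓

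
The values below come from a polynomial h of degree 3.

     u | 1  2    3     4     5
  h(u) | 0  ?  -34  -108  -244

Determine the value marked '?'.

-4

The 4 known points determine the degree-3 polynomial uniquely.
Write h(u) = au^3 + bu^2 + cu + d. Substituting each data point gives a linear system:
  a + b + c + d = 0
  27a + 9b + 3c + d = -34
  64a + 16b + 4c + d = -108
  125a + 25b + 5c + d = -244
Solving the system yields a = -3, b = 5, c = 2, d = -4.
So h(u) = -3u^3 + 5u^2 + 2u - 4.
Then h(2) = -4.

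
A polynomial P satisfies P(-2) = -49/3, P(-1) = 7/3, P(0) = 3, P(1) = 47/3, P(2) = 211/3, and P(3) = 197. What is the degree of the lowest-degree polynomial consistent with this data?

3

Forward differences of the values at x = -2, -1, 0, 1, 2, 3:
  P  : -49/3  7/3  3  47/3  211/3  197
  Δ  : 56/3  2/3  38/3  164/3  380/3
  Δ^2: -18  12  42  72
  Δ^3: 30  30  30
  Δ^4: 0  0
  Δ^5: 0
The third differences are constant (30) and nonzero, while all higher differences vanish, so the minimal degree is 3.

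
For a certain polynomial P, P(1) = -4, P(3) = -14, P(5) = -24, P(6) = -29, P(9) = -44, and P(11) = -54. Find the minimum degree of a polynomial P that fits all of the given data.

1

Divided differences on the nodes 1, 3, 5, 6, 9, 11:
  order 0: -4  -14  -24  -29  -44  -54
  order 1: -5  -5  -5  -5  -5
  order 2: 0  0  0  0
  order 3: 0  0  0
  order 4: 0  0
  order 5: 0
The order-1 divided differences are all -5 (nonzero) and every higher order vanishes, so the data lies on a polynomial of degree exactly 1.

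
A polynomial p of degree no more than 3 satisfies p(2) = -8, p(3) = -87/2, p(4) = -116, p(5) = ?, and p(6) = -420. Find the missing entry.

The 4 known points determine the degree-3 polynomial uniquely.
Write p(t) = at^3 + bt^2 + ct + d. Substituting each data point gives a linear system:
  8a + 4b + 2c + d = -8
  27a + 9b + 3c + d = -87/2
  64a + 16b + 4c + d = -116
  216a + 36b + 6c + d = -420
Solving the system yields a = -2, b = -1/2, c = 5, d = 0.
So p(t) = -2t^3 - (1/2)t^2 + 5t.
Then p(5) = -475/2.

-475/2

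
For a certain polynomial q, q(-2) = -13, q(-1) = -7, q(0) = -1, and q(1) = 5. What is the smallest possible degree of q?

Forward differences of the values at x = -2, -1, 0, 1:
  q  : -13  -7  -1  5
  Δ  : 6  6  6
  Δ^2: 0  0
  Δ^3: 0
The first differences are constant (6) and nonzero, while all higher differences vanish, so the minimal degree is 1.

1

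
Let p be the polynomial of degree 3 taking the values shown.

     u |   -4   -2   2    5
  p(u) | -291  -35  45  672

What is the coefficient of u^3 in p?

Write p(u) = au^3 + bu^2 + cu + d. Substituting each data point gives a linear system:
  -64a + 16b - 4c + d = -291
  -8a + 4b - 2c + d = -35
  8a + 4b + 2c + d = 45
  125a + 25b + 5c + d = 672
Solving the system yields a = 5, b = 2, c = 0, d = -3.
So p(u) = 5u³ + 2u² - 3.
The leading coefficient is 5.

5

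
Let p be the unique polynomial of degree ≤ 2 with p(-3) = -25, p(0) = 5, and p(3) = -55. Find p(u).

p(u) = -5u^2 - 5u + 5

Write p(u) = au^2 + bu + c. Substituting each data point gives a linear system:
  9a - 3b + c = -25
  c = 5
  9a + 3b + c = -55
Solving the system yields a = -5, b = -5, c = 5.
So p(u) = -5u² - 5u + 5.
Check: p(3) = -55. ✓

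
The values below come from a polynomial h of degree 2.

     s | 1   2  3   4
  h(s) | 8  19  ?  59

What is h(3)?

On equispaced nodes a degree-2 polynomial has vanishing third forward difference, so
  - h(1) + 3·h(2) - 3·h(3) + h(4) = 0.
Substituting the known values and solving for h(3):
  -3·h(3) = -108
  h(3) = 36.

36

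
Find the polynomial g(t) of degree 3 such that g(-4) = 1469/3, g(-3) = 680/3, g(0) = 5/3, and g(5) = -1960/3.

Write g(t) = at^3 + bt^2 + ct + d. Substituting each data point gives a linear system:
  -64a + 16b - 4c + d = 1469/3
  -27a + 9b - 3c + d = 680/3
  d = 5/3
  125a + 25b + 5c + d = -1960/3
Solving the system yields a = -6, b = 5, c = -6, d = 5/3.
So g(t) = -6t^3 + 5t^2 - 6t + 5/3.
Check: g(0) = 5/3. ✓

g(t) = -6t^3 + 5t^2 - 6t + 5/3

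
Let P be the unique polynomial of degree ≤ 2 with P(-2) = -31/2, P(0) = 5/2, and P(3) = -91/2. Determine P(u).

Write P(u) = au^2 + bu + c. Substituting each data point gives a linear system:
  4a - 2b + c = -31/2
  c = 5/2
  9a + 3b + c = -91/2
Solving the system yields a = -5, b = -1, c = 5/2.
So P(u) = -5u² - u + 5/2.
Check: P(3) = -91/2. ✓

P(u) = -5u^2 - u + 5/2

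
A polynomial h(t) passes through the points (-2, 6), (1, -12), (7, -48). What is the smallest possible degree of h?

Divided differences on the nodes -2, 1, 7:
  order 0: 6  -12  -48
  order 1: -6  -6
  order 2: 0
The order-1 divided differences are all -6 (nonzero) and every higher order vanishes, so the data lies on a polynomial of degree exactly 1.

1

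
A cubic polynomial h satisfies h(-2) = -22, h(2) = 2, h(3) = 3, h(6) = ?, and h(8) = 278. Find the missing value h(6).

90

The 4 known points determine the degree-3 polynomial uniquely.
Write h(x) = ax^3 + bx^2 + cx + d. Substituting each data point gives a linear system:
  -8a + 4b - 2c + d = -22
  8a + 4b + 2c + d = 2
  27a + 9b + 3c + d = 3
  512a + 64b + 8c + d = 278
Solving the system yields a = 1, b = -4, c = 2, d = 6.
So h(x) = x^3 - 4x^2 + 2x + 6.
Then h(6) = 90.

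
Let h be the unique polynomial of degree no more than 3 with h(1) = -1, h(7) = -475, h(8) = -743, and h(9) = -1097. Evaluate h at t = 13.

-3613

Write h(t) = at^3 + bt^2 + ct + d. Substituting each data point gives a linear system:
  a + b + c + d = -1
  343a + 49b + 7c + d = -475
  512a + 64b + 8c + d = -743
  729a + 81b + 9c + d = -1097
Solving the system yields a = -2, b = 5, c = -5, d = 1.
So h(t) = -2t^3 + 5t^2 - 5t + 1.
Then h(13) = -3613.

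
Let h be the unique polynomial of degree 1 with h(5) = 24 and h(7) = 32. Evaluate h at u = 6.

28

Write h(u) = au + b. Substituting each data point gives a linear system:
  5a + b = 24
  7a + b = 32
Solving the system yields a = 4, b = 4.
So h(u) = 4u + 4.
Then h(6) = 28.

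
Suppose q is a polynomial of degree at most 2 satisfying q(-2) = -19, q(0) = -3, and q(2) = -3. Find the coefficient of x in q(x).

4

Write q(x) = ax^2 + bx + c. Substituting each data point gives a linear system:
  4a - 2b + c = -19
  c = -3
  4a + 2b + c = -3
Solving the system yields a = -2, b = 4, c = -3.
So q(x) = -2x^2 + 4x - 3.
The coefficient of x is 4.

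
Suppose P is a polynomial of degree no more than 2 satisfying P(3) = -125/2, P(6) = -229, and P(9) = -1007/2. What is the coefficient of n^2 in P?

-6

Write P(n) = an^2 + bn + c. Substituting each data point gives a linear system:
  9a + 3b + c = -125/2
  36a + 6b + c = -229
  81a + 9b + c = -1007/2
Solving the system yields a = -6, b = -3/2, c = -4.
So P(n) = -6n² - (3/2)n - 4.
The leading coefficient is -6.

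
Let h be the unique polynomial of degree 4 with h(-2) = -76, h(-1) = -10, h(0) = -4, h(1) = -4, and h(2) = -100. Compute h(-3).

-400

Using the Lagrange interpolation formula with nodes -2, -1, 0, 1, 2:
  L_0(s) = (s + 1)s(s - 1)(s - 2) / 24
  L_1(s) = (s + 2)s(s - 1)(s - 2) / -6
  L_2(s) = (s + 2)(s + 1)(s - 1)(s - 2) / 4
  L_3(s) = (s + 2)(s + 1)s(s - 2) / -6
  L_4(s) = (s + 2)(s + 1)s(s - 1) / 24
Then h(s) = -76·L_0(s) - 10·L_1(s) - 4·L_2(s) - 4·L_3(s) - 100·L_4(s).
Expanding and collecting terms gives h(s) = -6s^4 - 3s^3 + 3s^2 + 6s - 4.
Evaluating at s = -3: h(-3) = -400.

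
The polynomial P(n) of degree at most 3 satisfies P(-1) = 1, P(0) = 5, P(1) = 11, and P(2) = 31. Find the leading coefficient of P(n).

Write P(n) = an^3 + bn^2 + cn + d. Substituting each data point gives a linear system:
  -a + b - c + d = 1
  d = 5
  a + b + c + d = 11
  8a + 4b + 2c + d = 31
Solving the system yields a = 2, b = 1, c = 3, d = 5.
So P(n) = 2n³ + n² + 3n + 5.
The leading coefficient is 2.

2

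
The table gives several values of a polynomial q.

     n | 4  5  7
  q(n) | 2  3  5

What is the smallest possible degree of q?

Divided differences on the nodes 4, 5, 7:
  order 0: 2  3  5
  order 1: 1  1
  order 2: 0
The order-1 divided differences are all 1 (nonzero) and every higher order vanishes, so the data lies on a polynomial of degree exactly 1.

1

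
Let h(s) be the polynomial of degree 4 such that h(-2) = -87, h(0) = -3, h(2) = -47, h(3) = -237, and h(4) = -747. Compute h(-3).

Using the Lagrange interpolation formula with nodes -2, 0, 2, 3, 4:
  L_0(s) = s(s - 2)(s - 3)(s - 4) / 240
  L_1(s) = (s + 2)(s - 2)(s - 3)(s - 4) / -48
  L_2(s) = (s + 2)s(s - 3)(s - 4) / 16
  L_3(s) = (s + 2)s(s - 2)(s - 4) / -15
  L_4(s) = (s + 2)s(s - 2)(s - 3) / 48
Then h(s) = -87·L_0(s) - 3·L_1(s) - 47·L_2(s) - 237·L_3(s) - 747·L_4(s).
Expanding and collecting terms gives h(s) = -3s⁴ + s³ - 4s² + 6s - 3.
Evaluating at s = -3: h(-3) = -327.

-327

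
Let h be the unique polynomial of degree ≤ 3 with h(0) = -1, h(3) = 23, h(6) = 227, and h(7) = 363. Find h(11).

Using the Lagrange interpolation formula with nodes 0, 3, 6, 7:
  L_0(s) = (s - 3)(s - 6)(s - 7) / -126
  L_1(s) = s(s - 6)(s - 7) / 36
  L_2(s) = s(s - 3)(s - 7) / -18
  L_3(s) = s(s - 3)(s - 6) / 28
Then h(s) = -1·L_0(s) + 23·L_1(s) + 227·L_2(s) + 363·L_3(s).
Expanding and collecting terms gives h(s) = s^3 + s^2 - 4s - 1.
Evaluating at s = 11: h(11) = 1407.

1407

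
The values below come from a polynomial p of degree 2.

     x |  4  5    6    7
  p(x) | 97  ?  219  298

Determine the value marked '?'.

The 3 known points determine the degree-2 polynomial uniquely.
Write p(x) = ax^2 + bx + c. Substituting each data point gives a linear system:
  16a + 4b + c = 97
  36a + 6b + c = 219
  49a + 7b + c = 298
Solving the system yields a = 6, b = 1, c = -3.
So p(x) = 6x² + x - 3.
Then p(5) = 152.

152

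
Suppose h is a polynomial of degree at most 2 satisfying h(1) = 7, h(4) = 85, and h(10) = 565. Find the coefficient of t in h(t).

Write h(t) = at^2 + bt + c. Substituting each data point gives a linear system:
  a + b + c = 7
  16a + 4b + c = 85
  100a + 10b + c = 565
Solving the system yields a = 6, b = -4, c = 5.
So h(t) = 6t^2 - 4t + 5.
The coefficient of t is -4.

-4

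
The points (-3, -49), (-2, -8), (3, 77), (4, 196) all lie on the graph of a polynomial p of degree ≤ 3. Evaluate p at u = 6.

680

Write p(u) = au^3 + bu^2 + cu + d. Substituting each data point gives a linear system:
  -27a + 9b - 3c + d = -49
  -8a + 4b - 2c + d = -8
  27a + 9b + 3c + d = 77
  64a + 16b + 4c + d = 196
Solving the system yields a = 3, b = 2, c = -6, d = -4.
So p(u) = 3u³ + 2u² - 6u - 4.
Then p(6) = 680.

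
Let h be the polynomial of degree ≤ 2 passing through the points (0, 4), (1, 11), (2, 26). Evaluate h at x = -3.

Forward differences of the values at x = 0, 1, 2:
  h  : 4  11  26
  Δ  : 7  15
  Δ^2: 8
The second differences are constant, confirming degree 2.
Interpolating (Newton forward form) and evaluating at x = -3 gives h(-3) = 31.

31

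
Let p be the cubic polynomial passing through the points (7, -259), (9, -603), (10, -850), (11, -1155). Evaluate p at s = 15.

-3075

Write p(s) = as^3 + bs^2 + cs + d. Substituting each data point gives a linear system:
  343a + 49b + 7c + d = -259
  729a + 81b + 9c + d = -603
  1000a + 100b + 10c + d = -850
  1331a + 121b + 11c + d = -1155
Solving the system yields a = -1, b = 1, c = 5, d = 0.
So p(s) = -s^3 + s^2 + 5s.
Then p(15) = -3075.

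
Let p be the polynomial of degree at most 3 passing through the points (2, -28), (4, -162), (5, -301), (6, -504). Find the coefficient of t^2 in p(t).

Write p(t) = at^3 + bt^2 + ct + d. Substituting each data point gives a linear system:
  8a + 4b + 2c + d = -28
  64a + 16b + 4c + d = -162
  125a + 25b + 5c + d = -301
  216a + 36b + 6c + d = -504
Solving the system yields a = -2, b = -2, c = 1, d = -6.
So p(t) = -2t^3 - 2t^2 + t - 6.
The coefficient of t^2 is -2.

-2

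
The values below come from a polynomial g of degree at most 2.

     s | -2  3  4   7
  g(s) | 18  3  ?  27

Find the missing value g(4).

6

The 3 known points determine the degree-2 polynomial uniquely.
Write g(s) = as^2 + bs + c. Substituting each data point gives a linear system:
  4a - 2b + c = 18
  9a + 3b + c = 3
  49a + 7b + c = 27
Solving the system yields a = 1, b = -4, c = 6.
So g(s) = s^2 - 4s + 6.
Then g(4) = 6.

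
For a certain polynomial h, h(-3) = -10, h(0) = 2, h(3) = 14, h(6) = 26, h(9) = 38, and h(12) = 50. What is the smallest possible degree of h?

1

Forward differences of the values at s = -3, 0, 3, 6, 9, 12:
  h  : -10  2  14  26  38  50
  Δ  : 12  12  12  12  12
  Δ^2: 0  0  0  0
  Δ^3: 0  0  0
  Δ^4: 0  0
  Δ^5: 0
The first differences are constant (12) and nonzero, while all higher differences vanish, so the minimal degree is 1.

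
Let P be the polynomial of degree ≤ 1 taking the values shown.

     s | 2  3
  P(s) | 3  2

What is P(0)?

Using the Lagrange interpolation formula with nodes 2, 3:
  L_0(s) = (s - 3) / -1
  L_1(s) = (s - 2) / 1
Then P(s) = 3·L_0(s) + 2·L_1(s).
Expanding and collecting terms gives P(s) = -s + 5.
Evaluating at s = 0: P(0) = 5.

5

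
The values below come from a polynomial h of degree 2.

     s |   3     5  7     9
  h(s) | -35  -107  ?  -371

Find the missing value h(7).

The 3 known points determine the degree-2 polynomial uniquely.
Write h(s) = as^2 + bs + c. Substituting each data point gives a linear system:
  9a + 3b + c = -35
  25a + 5b + c = -107
  81a + 9b + c = -371
Solving the system yields a = -5, b = 4, c = -2.
So h(s) = -5s^2 + 4s - 2.
Then h(7) = -219.

-219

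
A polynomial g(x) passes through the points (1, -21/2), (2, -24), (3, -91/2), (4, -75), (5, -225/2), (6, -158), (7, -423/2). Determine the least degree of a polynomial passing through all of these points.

2

Forward differences of the values at x = 1, 2, 3, 4, 5, 6, 7:
  g  : -21/2  -24  -91/2  -75  -225/2  -158  -423/2
  Δ  : -27/2  -43/2  -59/2  -75/2  -91/2  -107/2
  Δ^2: -8  -8  -8  -8  -8
  Δ^3: 0  0  0  0
  Δ^4: 0  0  0
  Δ^5: 0  0
  Δ^6: 0
The second differences are constant (-8) and nonzero, while all higher differences vanish, so the minimal degree is 2.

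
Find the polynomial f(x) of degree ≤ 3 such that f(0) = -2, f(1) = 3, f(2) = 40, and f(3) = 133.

f(x) = 4x^3 + 4x^2 - 3x - 2

Using the Lagrange interpolation formula with nodes 0, 1, 2, 3:
  L_0(x) = (x - 1)(x - 2)(x - 3) / -6
  L_1(x) = x(x - 2)(x - 3) / 2
  L_2(x) = x(x - 1)(x - 3) / -2
  L_3(x) = x(x - 1)(x - 2) / 6
Then f(x) = -2·L_0(x) + 3·L_1(x) + 40·L_2(x) + 133·L_3(x).
Expanding and collecting terms gives f(x) = 4x^3 + 4x^2 - 3x - 2.
Check: f(3) = 133. ✓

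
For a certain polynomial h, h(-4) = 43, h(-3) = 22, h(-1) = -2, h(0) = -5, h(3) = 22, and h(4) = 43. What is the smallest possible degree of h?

2

Divided differences on the nodes -4, -3, -1, 0, 3, 4:
  order 0: 43  22  -2  -5  22  43
  order 1: -21  -12  -3  9  21
  order 2: 3  3  3  3
  order 3: 0  0  0
  order 4: 0  0
  order 5: 0
The order-2 divided differences are all 3 (nonzero) and every higher order vanishes, so the data lies on a polynomial of degree exactly 2.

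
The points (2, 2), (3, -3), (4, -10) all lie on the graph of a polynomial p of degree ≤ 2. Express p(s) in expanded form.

p(s) = -s^2 + 6

Using the Lagrange interpolation formula with nodes 2, 3, 4:
  L_0(s) = (s - 3)(s - 4) / 2
  L_1(s) = (s - 2)(s - 4) / -1
  L_2(s) = (s - 2)(s - 3) / 2
Then p(s) = 2·L_0(s) - 3·L_1(s) - 10·L_2(s).
Expanding and collecting terms gives p(s) = -s^2 + 6.
Check: p(3) = -3. ✓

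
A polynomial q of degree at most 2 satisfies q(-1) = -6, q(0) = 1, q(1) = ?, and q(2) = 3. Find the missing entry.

4

The 3 known points determine the degree-2 polynomial uniquely.
Write q(n) = an^2 + bn + c. Substituting each data point gives a linear system:
  a - b + c = -6
  c = 1
  4a + 2b + c = 3
Solving the system yields a = -2, b = 5, c = 1.
So q(n) = -2n² + 5n + 1.
Then q(1) = 4.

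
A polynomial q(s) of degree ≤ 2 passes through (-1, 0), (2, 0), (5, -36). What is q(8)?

-108

Using the Lagrange interpolation formula with nodes -1, 2, 5:
  L_0(s) = (s - 2)(s - 5) / 18
  L_1(s) = (s + 1)(s - 5) / -9
  L_2(s) = (s + 1)(s - 2) / 18
Then q(s) = 0·L_0(s) + 0·L_1(s) - 36·L_2(s).
Expanding and collecting terms gives q(s) = -2s² + 2s + 4.
Evaluating at s = 8: q(8) = -108.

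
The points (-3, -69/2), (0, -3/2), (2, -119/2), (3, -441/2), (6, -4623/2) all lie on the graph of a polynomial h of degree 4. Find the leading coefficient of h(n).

-1

Write h(n) = an^4 + bn^3 + cn^2 + dn + e. Substituting each data point gives a linear system:
  81a - 27b + 9c - 3d + e = -69/2
  e = -3/2
  16a + 8b + 4c + 2d + e = -119/2
  81a + 27b + 9c + 3d + e = -441/2
  1296a + 216b + 36c + 6d + e = -4623/2
Solving the system yields a = -1, b = -4, c = -5, d = 5, e = -3/2.
So h(n) = -n^4 - 4n^3 - 5n^2 + 5n - 3/2.
The leading coefficient is -1.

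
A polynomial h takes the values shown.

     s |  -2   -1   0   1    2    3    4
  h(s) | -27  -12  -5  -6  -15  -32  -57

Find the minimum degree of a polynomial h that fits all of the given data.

2

Forward differences of the values at s = -2, -1, 0, 1, 2, 3, 4:
  h  : -27  -12  -5  -6  -15  -32  -57
  Δ  : 15  7  -1  -9  -17  -25
  Δ^2: -8  -8  -8  -8  -8
  Δ^3: 0  0  0  0
  Δ^4: 0  0  0
  Δ^5: 0  0
  Δ^6: 0
The second differences are constant (-8) and nonzero, while all higher differences vanish, so the minimal degree is 2.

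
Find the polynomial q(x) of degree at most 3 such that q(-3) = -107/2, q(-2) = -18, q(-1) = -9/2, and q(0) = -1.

Write q(x) = ax^3 + bx^2 + cx + d. Substituting each data point gives a linear system:
  -27a + 9b - 3c + d = -107/2
  -8a + 4b - 2c + d = -18
  -a + b - c + d = -9/2
  d = -1
Solving the system yields a = 2, b = 1, c = 5/2, d = -1.
So q(x) = 2x³ + x² + (5/2)x - 1.
Check: q(-2) = -18. ✓

q(x) = 2x^3 + x^2 + (5/2)x - 1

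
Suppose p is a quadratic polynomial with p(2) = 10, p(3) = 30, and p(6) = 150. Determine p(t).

p(t) = 5t^2 - 5t

Using the Lagrange interpolation formula with nodes 2, 3, 6:
  L_0(t) = (t - 3)(t - 6) / 4
  L_1(t) = (t - 2)(t - 6) / -3
  L_2(t) = (t - 2)(t - 3) / 12
Then p(t) = 10·L_0(t) + 30·L_1(t) + 150·L_2(t).
Expanding and collecting terms gives p(t) = 5t² - 5t.
Check: p(3) = 30. ✓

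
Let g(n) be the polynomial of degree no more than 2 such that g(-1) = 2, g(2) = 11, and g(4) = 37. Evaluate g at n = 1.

Write g(n) = an^2 + bn + c. Substituting each data point gives a linear system:
  a - b + c = 2
  4a + 2b + c = 11
  16a + 4b + c = 37
Solving the system yields a = 2, b = 1, c = 1.
So g(n) = 2n^2 + n + 1.
Then g(1) = 4.

4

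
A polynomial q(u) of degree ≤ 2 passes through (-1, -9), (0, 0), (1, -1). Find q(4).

Using the Lagrange interpolation formula with nodes -1, 0, 1:
  L_0(u) = u(u - 1) / 2
  L_1(u) = (u + 1)(u - 1) / -1
  L_2(u) = (u + 1)u / 2
Then q(u) = -9·L_0(u) + 0·L_1(u) - 1·L_2(u).
Expanding and collecting terms gives q(u) = -5u^2 + 4u.
Evaluating at u = 4: q(4) = -64.

-64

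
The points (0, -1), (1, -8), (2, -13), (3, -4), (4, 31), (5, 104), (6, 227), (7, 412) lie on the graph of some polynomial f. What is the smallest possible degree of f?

Forward differences of the values at u = 0, 1, 2, 3, 4, 5, 6, 7:
  f  : -1  -8  -13  -4  31  104  227  412
  Δ  : -7  -5  9  35  73  123  185
  Δ^2: 2  14  26  38  50  62
  Δ^3: 12  12  12  12  12
  Δ^4: 0  0  0  0
  Δ^5: 0  0  0
  Δ^6: 0  0
  Δ^7: 0
The third differences are constant (12) and nonzero, while all higher differences vanish, so the minimal degree is 3.

3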